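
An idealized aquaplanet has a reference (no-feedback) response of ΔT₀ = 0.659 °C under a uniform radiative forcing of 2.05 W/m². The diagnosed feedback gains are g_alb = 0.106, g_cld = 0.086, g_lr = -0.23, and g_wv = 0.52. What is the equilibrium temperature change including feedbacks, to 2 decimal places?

1.27 °C

Total gain g = 0.106 + 0.086 − 0.23 + 0.52 = 0.482.
Amplification A = 1/(1 − 0.482) = 1.931.
ΔT = 0.659 × 1.931 = 1.27 °C.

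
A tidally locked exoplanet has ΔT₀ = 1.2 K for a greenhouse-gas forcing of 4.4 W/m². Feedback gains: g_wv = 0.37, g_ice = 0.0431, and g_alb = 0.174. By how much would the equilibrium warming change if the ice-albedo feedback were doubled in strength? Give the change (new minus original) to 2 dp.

0.34 K

Original: g = 0.5871, ΔT = 1.2/(1−0.5871) = 2.9063 K.
With doubled ice-albedo: g' = 0.6302, ΔT' = 1.2/(1−0.6302) = 3.2450 K.
Change = 3.2450 − 2.9063 = 0.34 K.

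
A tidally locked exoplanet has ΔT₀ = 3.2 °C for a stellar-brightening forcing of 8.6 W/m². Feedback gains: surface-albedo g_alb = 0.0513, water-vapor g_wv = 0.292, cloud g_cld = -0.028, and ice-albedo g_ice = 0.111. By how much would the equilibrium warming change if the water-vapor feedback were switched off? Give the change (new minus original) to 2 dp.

Original: g = 0.4263, ΔT = 3.2/(1−0.4263) = 5.5778 °C.
Without water-vapor: g' = 0.1343, ΔT' = 3.2/(1−0.1343) = 3.6964 °C.
Change = 3.6964 − 5.5778 = -1.88 °C.

-1.88 °C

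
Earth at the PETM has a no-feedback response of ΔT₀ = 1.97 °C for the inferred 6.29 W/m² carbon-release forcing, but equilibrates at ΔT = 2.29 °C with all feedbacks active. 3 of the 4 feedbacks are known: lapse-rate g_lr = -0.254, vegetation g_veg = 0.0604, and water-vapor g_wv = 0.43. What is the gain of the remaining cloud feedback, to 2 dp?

Amplification A = ΔT/ΔT₀ = 2.29/1.97 = 1.162.
Total gain g = 1 − 1/A = 1 − 1/1.162 = 0.1394.
Known gains sum to -0.254 + 0.0604 + 0.43 = 0.2364.
g_cld = 0.1394 − 0.2364 = -0.10.

-0.10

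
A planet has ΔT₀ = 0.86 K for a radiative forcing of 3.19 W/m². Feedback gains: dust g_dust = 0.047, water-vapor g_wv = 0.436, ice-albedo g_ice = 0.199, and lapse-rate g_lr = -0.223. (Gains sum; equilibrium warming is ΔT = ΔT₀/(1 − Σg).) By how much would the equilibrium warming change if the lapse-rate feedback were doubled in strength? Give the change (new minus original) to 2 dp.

-0.46 K

Original: g = 0.459, ΔT = 0.86/(1−0.459) = 1.5896 K.
With doubled lapse-rate: g' = 0.236, ΔT' = 0.86/(1−0.236) = 1.1257 K.
Change = 1.1257 − 1.5896 = -0.46 K.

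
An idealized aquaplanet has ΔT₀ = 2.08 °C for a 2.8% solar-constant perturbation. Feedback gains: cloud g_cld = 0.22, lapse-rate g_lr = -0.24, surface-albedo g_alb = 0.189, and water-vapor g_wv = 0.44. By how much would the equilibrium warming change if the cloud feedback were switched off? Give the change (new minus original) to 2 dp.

-1.92 °C

Original: g = 0.609, ΔT = 2.08/(1−0.609) = 5.3197 °C.
Without cloud: g' = 0.389, ΔT' = 2.08/(1−0.389) = 3.4043 °C.
Change = 3.4043 − 5.3197 = -1.92 °C.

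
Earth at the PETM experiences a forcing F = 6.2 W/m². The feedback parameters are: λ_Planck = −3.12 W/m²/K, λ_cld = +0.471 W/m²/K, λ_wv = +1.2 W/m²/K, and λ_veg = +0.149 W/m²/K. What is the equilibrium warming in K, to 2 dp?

Net feedback parameter λ = (−3.12) + (+0.471) + (+1.2) + (+0.149) = -1.3 W/m²/K.
ΔT = −F/λ = −6.2/(-1.3) = 4.77 K.

4.77 K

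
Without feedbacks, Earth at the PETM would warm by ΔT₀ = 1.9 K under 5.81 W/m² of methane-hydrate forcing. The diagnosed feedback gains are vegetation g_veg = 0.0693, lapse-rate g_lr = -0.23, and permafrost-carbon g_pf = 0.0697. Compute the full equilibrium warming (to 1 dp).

1.7 K

Total gain g = 0.0693 − 0.23 + 0.0697 = -0.091.
Amplification A = 1/(1 + 0.091) = 0.9166.
ΔT = 1.9 × 0.9166 = 1.7 K.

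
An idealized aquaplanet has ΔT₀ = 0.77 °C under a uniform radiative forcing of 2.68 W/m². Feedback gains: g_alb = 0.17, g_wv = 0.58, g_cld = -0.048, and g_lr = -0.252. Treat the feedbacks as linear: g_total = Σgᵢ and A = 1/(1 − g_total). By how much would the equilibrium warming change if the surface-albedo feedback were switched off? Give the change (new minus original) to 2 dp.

-0.33 °C

Original: g = 0.45, ΔT = 0.77/(1−0.45) = 1.4000 °C.
Without surface-albedo: g' = 0.28, ΔT' = 0.77/(1−0.28) = 1.0694 °C.
Change = 1.0694 − 1.4000 = -0.33 °C.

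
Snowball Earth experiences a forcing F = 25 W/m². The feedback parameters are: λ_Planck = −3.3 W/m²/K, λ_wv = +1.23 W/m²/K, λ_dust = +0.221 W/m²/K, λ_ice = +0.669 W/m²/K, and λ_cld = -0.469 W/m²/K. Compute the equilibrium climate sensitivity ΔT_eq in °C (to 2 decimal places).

Net feedback parameter λ = (−3.3) + (+1.23) + (+0.221) + (+0.669) + (-0.469) = -1.649 W/m²/K.
ΔT = −F/λ = −25/(-1.649) = 15.16 °C.

15.16 °C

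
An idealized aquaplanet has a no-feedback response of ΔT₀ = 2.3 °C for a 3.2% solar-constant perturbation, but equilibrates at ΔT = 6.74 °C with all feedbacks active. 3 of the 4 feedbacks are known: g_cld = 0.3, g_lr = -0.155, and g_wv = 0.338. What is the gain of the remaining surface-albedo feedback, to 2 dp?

Amplification A = ΔT/ΔT₀ = 6.74/2.3 = 2.93.
Total gain g = 1 − 1/A = 1 − 1/2.93 = 0.6587.
Known gains sum to 0.3 − 0.155 + 0.338 = 0.483.
g_alb = 0.6587 − 0.483 = 0.18.

0.18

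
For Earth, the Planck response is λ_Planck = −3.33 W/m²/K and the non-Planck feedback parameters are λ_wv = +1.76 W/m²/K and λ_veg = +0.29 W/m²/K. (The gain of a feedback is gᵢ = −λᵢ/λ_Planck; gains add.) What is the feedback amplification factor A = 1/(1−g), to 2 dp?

2.60

Convert to gains: g_wv = 1.76/3.33 = 0.5285; g_veg = 0.29/3.33 = 0.08709.
Total gain g = 0.61559.
A = 1/(1 − 0.61559) = 2.60.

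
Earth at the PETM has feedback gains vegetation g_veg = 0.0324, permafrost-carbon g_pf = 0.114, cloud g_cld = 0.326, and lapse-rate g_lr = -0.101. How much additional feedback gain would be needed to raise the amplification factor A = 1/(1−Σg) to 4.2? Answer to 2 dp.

Current total gain = 0.3714.
Target gain for A = 4.2: g* = 1 − 1/4.2 = 0.7619.
Additional gain needed = 0.7619 − 0.3714 = 0.39.

0.39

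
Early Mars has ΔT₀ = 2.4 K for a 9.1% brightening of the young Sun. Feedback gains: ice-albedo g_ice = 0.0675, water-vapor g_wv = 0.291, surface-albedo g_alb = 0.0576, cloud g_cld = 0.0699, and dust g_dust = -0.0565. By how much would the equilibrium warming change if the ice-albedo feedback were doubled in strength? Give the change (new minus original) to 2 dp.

Original: g = 0.4295, ΔT = 2.4/(1−0.4295) = 4.2068 K.
With doubled ice-albedo: g' = 0.497, ΔT' = 2.4/(1−0.497) = 4.7714 K.
Change = 4.7714 − 4.2068 = 0.56 K.

0.56 K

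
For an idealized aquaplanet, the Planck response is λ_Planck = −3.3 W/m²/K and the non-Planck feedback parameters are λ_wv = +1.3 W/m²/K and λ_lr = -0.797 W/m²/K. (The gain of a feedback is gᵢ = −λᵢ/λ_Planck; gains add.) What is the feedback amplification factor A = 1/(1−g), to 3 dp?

Convert to gains: g_wv = 1.3/3.3 = 0.3939; g_lr = -0.797/3.3 = -0.2415.
Total gain g = 0.1524.
A = 1/(1 − 0.1524) = 1.180.

1.180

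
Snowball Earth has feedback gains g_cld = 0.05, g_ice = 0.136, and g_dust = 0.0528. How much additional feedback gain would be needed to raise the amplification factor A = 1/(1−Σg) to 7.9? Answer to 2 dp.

Current total gain = 0.2388.
Target gain for A = 7.9: g* = 1 − 1/7.9 = 0.8734.
Additional gain needed = 0.8734 − 0.2388 = 0.63.

0.63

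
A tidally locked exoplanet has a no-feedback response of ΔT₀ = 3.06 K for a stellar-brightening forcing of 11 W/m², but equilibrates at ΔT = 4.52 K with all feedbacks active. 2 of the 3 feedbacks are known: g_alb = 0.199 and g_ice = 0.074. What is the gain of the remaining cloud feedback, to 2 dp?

Amplification A = ΔT/ΔT₀ = 4.52/3.06 = 1.477.
Total gain g = 1 − 1/A = 1 − 1/1.477 = 0.323.
Known gains sum to 0.199 + 0.074 = 0.273.
g_cld = 0.323 − 0.273 = 0.05.

0.05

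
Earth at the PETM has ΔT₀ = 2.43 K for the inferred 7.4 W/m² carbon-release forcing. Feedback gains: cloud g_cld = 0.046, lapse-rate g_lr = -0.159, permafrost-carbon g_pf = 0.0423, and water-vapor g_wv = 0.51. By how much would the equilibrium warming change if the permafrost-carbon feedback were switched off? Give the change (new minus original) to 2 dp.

-0.30 K

Original: g = 0.4393, ΔT = 2.43/(1−0.4393) = 4.3339 K.
Without permafrost-carbon: g' = 0.397, ΔT' = 2.43/(1−0.397) = 4.0299 K.
Change = 4.0299 − 4.3339 = -0.30 K.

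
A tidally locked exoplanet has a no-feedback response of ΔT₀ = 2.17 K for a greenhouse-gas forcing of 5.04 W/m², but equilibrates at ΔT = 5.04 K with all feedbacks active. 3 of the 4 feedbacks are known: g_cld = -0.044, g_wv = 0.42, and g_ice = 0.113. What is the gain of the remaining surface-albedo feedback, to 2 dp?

Amplification A = ΔT/ΔT₀ = 5.04/2.17 = 2.323.
Total gain g = 1 − 1/A = 1 − 1/2.323 = 0.5695.
Known gains sum to -0.044 + 0.42 + 0.113 = 0.489.
g_alb = 0.5695 − 0.489 = 0.08.

0.08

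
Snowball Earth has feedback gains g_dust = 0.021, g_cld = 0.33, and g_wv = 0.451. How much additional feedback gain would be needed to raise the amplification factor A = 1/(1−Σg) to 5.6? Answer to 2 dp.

Current total gain = 0.802.
Target gain for A = 5.6: g* = 1 − 1/5.6 = 0.8214.
Additional gain needed = 0.8214 − 0.802 = 0.02.

0.02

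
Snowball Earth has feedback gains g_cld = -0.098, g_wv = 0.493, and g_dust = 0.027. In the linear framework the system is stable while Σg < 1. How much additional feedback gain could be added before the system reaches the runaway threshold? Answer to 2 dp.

0.58

Current total gain = -0.098 + 0.493 + 0.027 = 0.422.
Margin to runaway = 1 − 0.422 = 0.58.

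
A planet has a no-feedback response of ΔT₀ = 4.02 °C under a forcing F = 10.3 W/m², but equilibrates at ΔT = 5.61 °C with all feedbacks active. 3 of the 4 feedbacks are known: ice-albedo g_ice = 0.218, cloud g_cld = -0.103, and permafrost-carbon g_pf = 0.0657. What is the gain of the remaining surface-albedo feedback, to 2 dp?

Amplification A = ΔT/ΔT₀ = 5.61/4.02 = 1.396.
Total gain g = 1 − 1/A = 1 − 1/1.396 = 0.2837.
Known gains sum to 0.218 − 0.103 + 0.0657 = 0.1807.
g_alb = 0.2837 − 0.1807 = 0.10.

0.10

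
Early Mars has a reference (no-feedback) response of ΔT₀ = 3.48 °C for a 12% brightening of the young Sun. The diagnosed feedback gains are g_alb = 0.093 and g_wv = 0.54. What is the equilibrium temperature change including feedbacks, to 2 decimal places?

Total gain g = 0.093 + 0.54 = 0.633.
Amplification A = 1/(1 − 0.633) = 2.725.
ΔT = 3.48 × 2.725 = 9.48 °C.

9.48 °C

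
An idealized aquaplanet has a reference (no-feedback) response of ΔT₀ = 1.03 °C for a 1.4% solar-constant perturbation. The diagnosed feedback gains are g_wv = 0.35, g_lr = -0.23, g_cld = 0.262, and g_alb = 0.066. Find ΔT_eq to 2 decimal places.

1.87 °C

Total gain g = 0.35 − 0.23 + 0.262 + 0.066 = 0.448.
Amplification A = 1/(1 − 0.448) = 1.812.
ΔT = 1.03 × 1.812 = 1.87 °C.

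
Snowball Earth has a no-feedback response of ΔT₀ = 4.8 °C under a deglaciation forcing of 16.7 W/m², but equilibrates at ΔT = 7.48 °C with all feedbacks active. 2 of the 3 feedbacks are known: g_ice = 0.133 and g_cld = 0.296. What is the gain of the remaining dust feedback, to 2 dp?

Amplification A = ΔT/ΔT₀ = 7.48/4.8 = 1.558.
Total gain g = 1 − 1/A = 1 − 1/1.558 = 0.3582.
Known gains sum to 0.133 + 0.296 = 0.429.
g_dust = 0.3582 − 0.429 = -0.07.

-0.07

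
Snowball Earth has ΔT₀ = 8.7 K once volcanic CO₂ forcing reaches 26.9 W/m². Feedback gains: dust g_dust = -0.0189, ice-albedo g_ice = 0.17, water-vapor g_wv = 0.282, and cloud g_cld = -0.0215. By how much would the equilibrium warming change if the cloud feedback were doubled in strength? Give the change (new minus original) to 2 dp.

-0.52 K

Original: g = 0.4116, ΔT = 8.7/(1−0.4116) = 14.7859 K.
With doubled cloud: g' = 0.3901, ΔT' = 8.7/(1−0.3901) = 14.2646 K.
Change = 14.2646 − 14.7859 = -0.52 K.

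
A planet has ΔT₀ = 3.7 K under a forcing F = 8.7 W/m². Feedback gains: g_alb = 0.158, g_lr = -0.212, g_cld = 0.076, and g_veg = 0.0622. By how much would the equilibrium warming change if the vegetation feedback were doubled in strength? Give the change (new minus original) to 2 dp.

0.29 K

Original: g = 0.0842, ΔT = 3.7/(1−0.0842) = 4.0402 K.
With doubled vegetation: g' = 0.1464, ΔT' = 3.7/(1−0.1464) = 4.3346 K.
Change = 4.3346 − 4.0402 = 0.29 K.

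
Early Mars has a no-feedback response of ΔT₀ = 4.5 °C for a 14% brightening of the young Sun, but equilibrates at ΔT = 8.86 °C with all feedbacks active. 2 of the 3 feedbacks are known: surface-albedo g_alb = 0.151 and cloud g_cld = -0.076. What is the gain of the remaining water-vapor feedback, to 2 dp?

Amplification A = ΔT/ΔT₀ = 8.86/4.5 = 1.969.
Total gain g = 1 − 1/A = 1 − 1/1.969 = 0.4921.
Known gains sum to 0.151 − 0.076 = 0.075.
g_wv = 0.4921 − 0.075 = 0.42.

0.42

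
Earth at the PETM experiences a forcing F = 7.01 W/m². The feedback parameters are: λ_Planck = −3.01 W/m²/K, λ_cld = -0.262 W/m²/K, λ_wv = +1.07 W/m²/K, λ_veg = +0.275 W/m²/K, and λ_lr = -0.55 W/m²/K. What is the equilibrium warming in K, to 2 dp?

Net feedback parameter λ = (−3.01) + (-0.262) + (+1.07) + (+0.275) + (-0.55) = -2.477 W/m²/K.
ΔT = −F/λ = −7.01/(-2.477) = 2.83 K.

2.83 K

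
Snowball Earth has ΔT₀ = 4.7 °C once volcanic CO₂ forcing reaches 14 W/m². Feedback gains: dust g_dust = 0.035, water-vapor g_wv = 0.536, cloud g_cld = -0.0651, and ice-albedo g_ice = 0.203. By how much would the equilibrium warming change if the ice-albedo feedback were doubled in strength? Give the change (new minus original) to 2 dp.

37.20 °C

Original: g = 0.7089, ΔT = 4.7/(1−0.7089) = 16.1457 °C.
With doubled ice-albedo: g' = 0.9119, ΔT' = 4.7/(1−0.9119) = 53.3485 °C.
Change = 53.3485 − 16.1457 = 37.20 °C.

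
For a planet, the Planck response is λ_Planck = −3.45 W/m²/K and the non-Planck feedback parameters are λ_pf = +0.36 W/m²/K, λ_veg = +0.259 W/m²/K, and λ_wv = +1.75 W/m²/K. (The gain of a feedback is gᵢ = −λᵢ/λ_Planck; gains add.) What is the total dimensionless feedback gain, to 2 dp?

Convert to gains: g_pf = 0.36/3.45 = 0.1043; g_veg = 0.259/3.45 = 0.07507; g_wv = 1.75/3.45 = 0.5072.
Total gain g = 0.68657.

0.69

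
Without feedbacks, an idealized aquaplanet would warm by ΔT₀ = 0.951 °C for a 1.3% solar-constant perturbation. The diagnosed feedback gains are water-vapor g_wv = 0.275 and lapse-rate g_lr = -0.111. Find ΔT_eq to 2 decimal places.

1.14 °C

Total gain g = 0.275 − 0.111 = 0.164.
Amplification A = 1/(1 − 0.164) = 1.196.
ΔT = 0.951 × 1.196 = 1.14 °C.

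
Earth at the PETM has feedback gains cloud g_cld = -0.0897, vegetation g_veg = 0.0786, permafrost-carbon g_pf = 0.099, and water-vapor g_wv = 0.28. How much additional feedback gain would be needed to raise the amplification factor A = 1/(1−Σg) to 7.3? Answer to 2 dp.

0.50

Current total gain = 0.3679.
Target gain for A = 7.3: g* = 1 − 1/7.3 = 0.863.
Additional gain needed = 0.863 − 0.3679 = 0.50.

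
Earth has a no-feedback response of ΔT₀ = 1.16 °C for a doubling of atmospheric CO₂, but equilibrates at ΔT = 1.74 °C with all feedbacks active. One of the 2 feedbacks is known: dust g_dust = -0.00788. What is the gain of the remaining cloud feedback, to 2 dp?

0.34

Amplification A = ΔT/ΔT₀ = 1.74/1.16 = 1.5.
Total gain g = 1 − 1/A = 1 − 1/1.5 = 0.3333.
The known gain is -0.00788.
g_cld = 0.3333 + 0.00788 = 0.34.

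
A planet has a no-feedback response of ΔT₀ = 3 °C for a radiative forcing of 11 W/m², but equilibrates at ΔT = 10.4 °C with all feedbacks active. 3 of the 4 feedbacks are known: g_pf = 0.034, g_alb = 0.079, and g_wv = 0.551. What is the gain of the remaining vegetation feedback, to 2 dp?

Amplification A = ΔT/ΔT₀ = 10.4/3 = 3.467.
Total gain g = 1 − 1/A = 1 − 1/3.467 = 0.7116.
Known gains sum to 0.034 + 0.079 + 0.551 = 0.664.
g_veg = 0.7116 − 0.664 = 0.05.

0.05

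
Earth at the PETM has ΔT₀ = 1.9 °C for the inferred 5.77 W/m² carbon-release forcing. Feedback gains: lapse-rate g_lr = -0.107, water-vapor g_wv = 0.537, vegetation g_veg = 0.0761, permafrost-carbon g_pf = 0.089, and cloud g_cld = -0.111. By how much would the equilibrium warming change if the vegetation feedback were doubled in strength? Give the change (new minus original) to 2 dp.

Original: g = 0.4841, ΔT = 1.9/(1−0.4841) = 3.6829 °C.
With doubled vegetation: g' = 0.5602, ΔT' = 1.9/(1−0.5602) = 4.3201 °C.
Change = 4.3201 − 3.6829 = 0.64 °C.

0.64 °C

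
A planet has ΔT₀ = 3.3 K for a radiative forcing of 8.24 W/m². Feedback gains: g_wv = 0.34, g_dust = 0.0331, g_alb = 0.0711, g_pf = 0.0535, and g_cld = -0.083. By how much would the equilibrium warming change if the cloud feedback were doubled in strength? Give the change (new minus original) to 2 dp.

-0.70 K

Original: g = 0.4147, ΔT = 3.3/(1−0.4147) = 5.6381 K.
With doubled cloud: g' = 0.3317, ΔT' = 3.3/(1−0.3317) = 4.9379 K.
Change = 4.9379 − 5.6381 = -0.70 K.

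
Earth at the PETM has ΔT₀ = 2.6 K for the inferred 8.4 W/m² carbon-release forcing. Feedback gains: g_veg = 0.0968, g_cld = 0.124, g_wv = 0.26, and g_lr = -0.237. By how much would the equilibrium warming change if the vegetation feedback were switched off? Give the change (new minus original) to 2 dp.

Original: g = 0.2438, ΔT = 2.6/(1−0.2438) = 3.4382 K.
Without vegetation: g' = 0.147, ΔT' = 2.6/(1−0.147) = 3.0481 K.
Change = 3.0481 − 3.4382 = -0.39 K.

-0.39 K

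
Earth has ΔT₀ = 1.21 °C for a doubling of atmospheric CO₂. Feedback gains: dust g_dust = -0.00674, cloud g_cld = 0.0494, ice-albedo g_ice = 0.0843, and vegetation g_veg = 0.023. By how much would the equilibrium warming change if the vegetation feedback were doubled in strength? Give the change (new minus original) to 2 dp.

0.04 °C

Original: g = 0.14996, ΔT = 1.21/(1−0.14996) = 1.4235 °C.
With doubled vegetation: g' = 0.17296, ΔT' = 1.21/(1−0.17296) = 1.4630 °C.
Change = 1.4630 − 1.4235 = 0.04 °C.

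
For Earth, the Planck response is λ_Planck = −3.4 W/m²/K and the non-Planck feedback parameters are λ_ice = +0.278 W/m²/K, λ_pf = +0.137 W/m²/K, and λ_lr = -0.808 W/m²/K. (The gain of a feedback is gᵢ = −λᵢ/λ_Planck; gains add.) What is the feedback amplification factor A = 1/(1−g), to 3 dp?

0.896

Convert to gains: g_ice = 0.278/3.4 = 0.08176; g_pf = 0.137/3.4 = 0.04029; g_lr = -0.808/3.4 = -0.2376.
Total gain g = -0.11555.
A = 1/(1 + 0.11555) = 0.896.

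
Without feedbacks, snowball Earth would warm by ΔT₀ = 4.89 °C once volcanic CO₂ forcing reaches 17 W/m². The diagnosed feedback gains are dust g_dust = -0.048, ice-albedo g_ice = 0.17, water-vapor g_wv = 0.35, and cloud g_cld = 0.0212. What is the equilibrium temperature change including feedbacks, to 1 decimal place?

Total gain g = -0.048 + 0.17 + 0.35 + 0.0212 = 0.4932.
Amplification A = 1/(1 − 0.4932) = 1.973.
ΔT = 4.89 × 1.973 = 9.6 °C.

9.6 °C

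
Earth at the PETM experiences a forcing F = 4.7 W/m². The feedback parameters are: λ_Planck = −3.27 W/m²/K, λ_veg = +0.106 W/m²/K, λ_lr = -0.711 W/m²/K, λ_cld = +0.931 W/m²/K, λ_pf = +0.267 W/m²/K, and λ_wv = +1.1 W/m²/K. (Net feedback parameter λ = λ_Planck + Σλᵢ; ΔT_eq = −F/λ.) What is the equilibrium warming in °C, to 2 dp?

2.98 °C

Net feedback parameter λ = (−3.27) + (+0.106) + (-0.711) + (+0.931) + (+0.267) + (+1.1) = -1.577 W/m²/K.
ΔT = −F/λ = −4.7/(-1.577) = 2.98 °C.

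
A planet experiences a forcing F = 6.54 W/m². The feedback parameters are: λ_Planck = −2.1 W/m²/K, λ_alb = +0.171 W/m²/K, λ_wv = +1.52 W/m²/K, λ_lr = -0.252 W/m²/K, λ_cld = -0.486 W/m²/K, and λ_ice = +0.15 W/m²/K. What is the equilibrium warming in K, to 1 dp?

Net feedback parameter λ = (−2.1) + (+0.171) + (+1.52) + (-0.252) + (-0.486) + (+0.15) = -0.997 W/m²/K.
ΔT = −F/λ = −6.54/(-0.997) = 6.6 K.

6.6 K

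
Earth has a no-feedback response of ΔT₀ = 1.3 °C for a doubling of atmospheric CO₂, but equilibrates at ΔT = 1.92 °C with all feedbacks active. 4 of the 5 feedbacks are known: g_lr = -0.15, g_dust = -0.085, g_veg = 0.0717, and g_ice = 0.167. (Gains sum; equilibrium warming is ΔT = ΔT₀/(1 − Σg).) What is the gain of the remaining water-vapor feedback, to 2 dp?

0.32

Amplification A = ΔT/ΔT₀ = 1.92/1.3 = 1.477.
Total gain g = 1 − 1/A = 1 − 1/1.477 = 0.323.
Known gains sum to -0.15 − 0.085 + 0.0717 + 0.167 = 0.0037.
g_wv = 0.323 − 0.0037 = 0.32.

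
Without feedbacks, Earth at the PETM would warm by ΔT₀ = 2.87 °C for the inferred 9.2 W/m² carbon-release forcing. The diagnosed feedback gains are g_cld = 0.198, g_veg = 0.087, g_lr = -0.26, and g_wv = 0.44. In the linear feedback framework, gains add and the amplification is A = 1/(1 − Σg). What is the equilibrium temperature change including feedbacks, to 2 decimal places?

Total gain g = 0.198 + 0.087 − 0.26 + 0.44 = 0.465.
Amplification A = 1/(1 − 0.465) = 1.869.
ΔT = 2.87 × 1.869 = 5.36 °C.

5.36 °C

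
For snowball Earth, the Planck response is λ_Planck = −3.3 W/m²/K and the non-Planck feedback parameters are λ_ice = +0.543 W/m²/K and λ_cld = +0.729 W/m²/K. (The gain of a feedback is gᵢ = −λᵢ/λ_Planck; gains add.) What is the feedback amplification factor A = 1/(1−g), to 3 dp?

1.627

Convert to gains: g_ice = 0.543/3.3 = 0.1645; g_cld = 0.729/3.3 = 0.2209.
Total gain g = 0.3854.
A = 1/(1 − 0.3854) = 1.627.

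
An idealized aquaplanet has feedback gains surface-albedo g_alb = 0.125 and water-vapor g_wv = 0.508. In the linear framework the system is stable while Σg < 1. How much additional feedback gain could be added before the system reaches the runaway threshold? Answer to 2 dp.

0.37

Current total gain = 0.125 + 0.508 = 0.633.
Margin to runaway = 1 − 0.633 = 0.37.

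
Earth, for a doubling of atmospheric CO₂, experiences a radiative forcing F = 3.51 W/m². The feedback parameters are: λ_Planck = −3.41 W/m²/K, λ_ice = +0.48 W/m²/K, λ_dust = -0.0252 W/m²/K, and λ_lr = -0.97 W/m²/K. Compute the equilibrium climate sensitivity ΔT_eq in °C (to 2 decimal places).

0.89 °C

Net feedback parameter λ = (−3.41) + (+0.48) + (-0.0252) + (-0.97) = -3.9252 W/m²/K.
ΔT = −F/λ = −3.51/(-3.9252) = 0.89 °C.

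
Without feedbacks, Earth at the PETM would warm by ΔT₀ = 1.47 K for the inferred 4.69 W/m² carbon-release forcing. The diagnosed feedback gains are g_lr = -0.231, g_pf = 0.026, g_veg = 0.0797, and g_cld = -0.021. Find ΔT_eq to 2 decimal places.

1.28 K

Total gain g = -0.231 + 0.026 + 0.0797 − 0.021 = -0.1463.
Amplification A = 1/(1 + 0.1463) = 0.8724.
ΔT = 1.47 × 0.8724 = 1.28 K.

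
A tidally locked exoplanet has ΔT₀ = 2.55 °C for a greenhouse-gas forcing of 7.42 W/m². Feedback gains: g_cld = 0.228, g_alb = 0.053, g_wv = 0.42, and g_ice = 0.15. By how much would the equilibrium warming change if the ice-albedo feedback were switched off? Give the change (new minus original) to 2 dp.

-8.59 °C

Original: g = 0.851, ΔT = 2.55/(1−0.851) = 17.1141 °C.
Without ice-albedo: g' = 0.701, ΔT' = 2.55/(1−0.701) = 8.5284 °C.
Change = 8.5284 − 17.1141 = -8.59 °C.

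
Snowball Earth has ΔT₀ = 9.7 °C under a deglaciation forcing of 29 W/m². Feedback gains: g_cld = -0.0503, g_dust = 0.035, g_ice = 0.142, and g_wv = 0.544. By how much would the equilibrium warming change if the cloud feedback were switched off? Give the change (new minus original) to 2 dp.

Original: g = 0.6707, ΔT = 9.7/(1−0.6707) = 29.4564 °C.
Without cloud: g' = 0.721, ΔT' = 9.7/(1−0.721) = 34.7670 °C.
Change = 34.7670 − 29.4564 = 5.31 °C.

5.31 °C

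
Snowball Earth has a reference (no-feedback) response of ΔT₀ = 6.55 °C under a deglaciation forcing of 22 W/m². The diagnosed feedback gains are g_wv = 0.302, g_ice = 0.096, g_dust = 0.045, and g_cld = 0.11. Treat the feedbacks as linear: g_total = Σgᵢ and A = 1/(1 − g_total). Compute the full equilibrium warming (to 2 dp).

Total gain g = 0.302 + 0.096 + 0.045 + 0.11 = 0.553.
Amplification A = 1/(1 − 0.553) = 2.237.
ΔT = 6.55 × 2.237 = 14.65 °C.

14.65 °C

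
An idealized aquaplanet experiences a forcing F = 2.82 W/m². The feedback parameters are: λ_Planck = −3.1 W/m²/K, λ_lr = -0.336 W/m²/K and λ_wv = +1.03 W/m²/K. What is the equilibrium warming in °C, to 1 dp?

1.2 °C

Net feedback parameter λ = (−3.1) + (-0.336) + (+1.03) = -2.406 W/m²/K.
ΔT = −F/λ = −2.82/(-2.406) = 1.2 °C.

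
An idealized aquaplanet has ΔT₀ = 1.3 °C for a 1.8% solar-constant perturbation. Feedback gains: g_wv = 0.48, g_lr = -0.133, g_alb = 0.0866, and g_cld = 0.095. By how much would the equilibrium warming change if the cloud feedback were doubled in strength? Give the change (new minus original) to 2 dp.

0.70 °C

Original: g = 0.5286, ΔT = 1.3/(1−0.5286) = 2.7577 °C.
With doubled cloud: g' = 0.6236, ΔT' = 1.3/(1−0.6236) = 3.4538 °C.
Change = 3.4538 − 2.7577 = 0.70 °C.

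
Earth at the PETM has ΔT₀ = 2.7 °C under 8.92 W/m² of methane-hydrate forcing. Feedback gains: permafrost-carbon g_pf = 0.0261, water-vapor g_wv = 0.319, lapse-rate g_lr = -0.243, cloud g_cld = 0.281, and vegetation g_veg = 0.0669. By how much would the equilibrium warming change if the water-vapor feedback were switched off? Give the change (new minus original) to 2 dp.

-1.80 °C

Original: g = 0.45, ΔT = 2.7/(1−0.45) = 4.9091 °C.
Without water-vapor: g' = 0.131, ΔT' = 2.7/(1−0.131) = 3.1070 °C.
Change = 3.1070 − 4.9091 = -1.80 °C.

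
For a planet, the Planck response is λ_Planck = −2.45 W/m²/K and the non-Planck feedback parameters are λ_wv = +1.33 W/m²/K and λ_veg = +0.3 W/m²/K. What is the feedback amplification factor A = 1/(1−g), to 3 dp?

Convert to gains: g_wv = 1.33/2.45 = 0.5429; g_veg = 0.3/2.45 = 0.1224.
Total gain g = 0.6653.
A = 1/(1 − 0.6653) = 2.988.

2.988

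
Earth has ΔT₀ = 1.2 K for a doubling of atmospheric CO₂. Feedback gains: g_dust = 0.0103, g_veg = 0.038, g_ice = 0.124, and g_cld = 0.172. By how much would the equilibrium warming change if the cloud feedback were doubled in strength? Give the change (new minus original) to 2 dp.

Original: g = 0.3443, ΔT = 1.2/(1−0.3443) = 1.8301 K.
With doubled cloud: g' = 0.5163, ΔT' = 1.2/(1−0.5163) = 2.4809 K.
Change = 2.4809 − 1.8301 = 0.65 K.

0.65 K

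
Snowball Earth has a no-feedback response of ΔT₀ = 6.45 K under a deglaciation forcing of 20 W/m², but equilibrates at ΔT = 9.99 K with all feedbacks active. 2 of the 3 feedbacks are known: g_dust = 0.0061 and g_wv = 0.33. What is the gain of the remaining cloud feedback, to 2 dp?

Amplification A = ΔT/ΔT₀ = 9.99/6.45 = 1.549.
Total gain g = 1 − 1/A = 1 − 1/1.549 = 0.3544.
Known gains sum to 0.0061 + 0.33 = 0.3361.
g_cld = 0.3544 − 0.3361 = 0.02.

0.02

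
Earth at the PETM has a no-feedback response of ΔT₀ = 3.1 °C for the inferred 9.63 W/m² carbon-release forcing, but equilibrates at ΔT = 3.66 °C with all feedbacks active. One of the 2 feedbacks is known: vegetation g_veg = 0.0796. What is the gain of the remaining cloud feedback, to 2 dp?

0.07

Amplification A = ΔT/ΔT₀ = 3.66/3.1 = 1.181.
Total gain g = 1 − 1/A = 1 − 1/1.181 = 0.1533.
The known gain is 0.0796.
g_cld = 0.1533 − 0.0796 = 0.07.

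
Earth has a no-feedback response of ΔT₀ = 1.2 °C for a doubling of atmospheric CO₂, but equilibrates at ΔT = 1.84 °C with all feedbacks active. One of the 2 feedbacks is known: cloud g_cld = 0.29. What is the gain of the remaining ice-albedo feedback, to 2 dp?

Amplification A = ΔT/ΔT₀ = 1.84/1.2 = 1.533.
Total gain g = 1 − 1/A = 1 − 1/1.533 = 0.3477.
The known gain is 0.29.
g_ice = 0.3477 − 0.29 = 0.06.

0.06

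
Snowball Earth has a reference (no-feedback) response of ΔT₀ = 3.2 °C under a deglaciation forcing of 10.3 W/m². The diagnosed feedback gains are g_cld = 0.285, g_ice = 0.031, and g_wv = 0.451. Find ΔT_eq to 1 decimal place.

13.7 °C

Total gain g = 0.285 + 0.031 + 0.451 = 0.767.
Amplification A = 1/(1 − 0.767) = 4.292.
ΔT = 3.2 × 4.292 = 13.7 °C.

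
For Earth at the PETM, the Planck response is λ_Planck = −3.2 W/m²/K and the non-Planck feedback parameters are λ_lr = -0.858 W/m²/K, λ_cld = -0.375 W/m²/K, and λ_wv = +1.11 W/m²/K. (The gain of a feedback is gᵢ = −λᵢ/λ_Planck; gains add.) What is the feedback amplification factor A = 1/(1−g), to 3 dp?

Convert to gains: g_lr = -0.858/3.2 = -0.2681; g_cld = -0.375/3.2 = -0.1172; g_wv = 1.11/3.2 = 0.3469.
Total gain g = -0.0384.
A = 1/(1 + 0.0384) = 0.963.

0.963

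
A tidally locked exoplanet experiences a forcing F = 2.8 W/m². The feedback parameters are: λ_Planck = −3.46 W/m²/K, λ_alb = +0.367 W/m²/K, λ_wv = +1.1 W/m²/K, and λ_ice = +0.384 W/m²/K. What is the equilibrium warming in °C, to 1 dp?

1.7 °C

Net feedback parameter λ = (−3.46) + (+0.367) + (+1.1) + (+0.384) = -1.609 W/m²/K.
ΔT = −F/λ = −2.8/(-1.609) = 1.7 °C.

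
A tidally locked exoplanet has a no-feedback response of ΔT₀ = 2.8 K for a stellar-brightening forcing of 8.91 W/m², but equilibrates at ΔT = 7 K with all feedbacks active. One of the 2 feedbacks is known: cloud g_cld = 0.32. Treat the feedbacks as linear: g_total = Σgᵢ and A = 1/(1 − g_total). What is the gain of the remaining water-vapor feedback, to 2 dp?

0.28

Amplification A = ΔT/ΔT₀ = 7/2.8 = 2.5.
Total gain g = 1 − 1/A = 1 − 1/2.5 = 0.6.
The known gain is 0.32.
g_wv = 0.6 − 0.32 = 0.28.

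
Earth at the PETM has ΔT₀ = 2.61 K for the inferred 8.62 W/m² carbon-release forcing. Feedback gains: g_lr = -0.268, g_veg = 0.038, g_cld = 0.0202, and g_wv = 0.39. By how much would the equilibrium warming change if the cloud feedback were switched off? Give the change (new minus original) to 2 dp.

Original: g = 0.1802, ΔT = 2.61/(1−0.1802) = 3.1837 K.
Without cloud: g' = 0.16, ΔT' = 2.61/(1−0.16) = 3.1071 K.
Change = 3.1071 − 3.1837 = -0.08 K.

-0.08 K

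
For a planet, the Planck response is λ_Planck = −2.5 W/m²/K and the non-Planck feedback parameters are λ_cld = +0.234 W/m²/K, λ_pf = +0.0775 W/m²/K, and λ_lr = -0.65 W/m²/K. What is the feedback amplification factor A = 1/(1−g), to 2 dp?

0.88

Convert to gains: g_cld = 0.234/2.5 = 0.0936; g_pf = 0.0775/2.5 = 0.031; g_lr = -0.65/2.5 = -0.26.
Total gain g = -0.1354.
A = 1/(1 + 0.1354) = 0.88.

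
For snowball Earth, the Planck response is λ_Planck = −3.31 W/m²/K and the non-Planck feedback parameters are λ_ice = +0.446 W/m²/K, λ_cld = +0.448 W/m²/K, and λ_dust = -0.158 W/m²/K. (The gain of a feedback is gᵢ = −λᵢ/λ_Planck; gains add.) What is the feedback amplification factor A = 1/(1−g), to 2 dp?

1.29

Convert to gains: g_ice = 0.446/3.31 = 0.1347; g_cld = 0.448/3.31 = 0.1353; g_dust = -0.158/3.31 = -0.04773.
Total gain g = 0.22227.
A = 1/(1 − 0.22227) = 1.29.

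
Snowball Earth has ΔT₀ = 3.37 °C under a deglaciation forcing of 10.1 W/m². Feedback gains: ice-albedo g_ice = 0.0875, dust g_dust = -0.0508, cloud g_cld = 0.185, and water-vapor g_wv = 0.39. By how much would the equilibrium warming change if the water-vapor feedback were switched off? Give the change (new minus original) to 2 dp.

-4.35 °C

Original: g = 0.6117, ΔT = 3.37/(1−0.6117) = 8.6789 °C.
Without water-vapor: g' = 0.2217, ΔT' = 3.37/(1−0.2217) = 4.3299 °C.
Change = 4.3299 − 8.6789 = -4.35 °C.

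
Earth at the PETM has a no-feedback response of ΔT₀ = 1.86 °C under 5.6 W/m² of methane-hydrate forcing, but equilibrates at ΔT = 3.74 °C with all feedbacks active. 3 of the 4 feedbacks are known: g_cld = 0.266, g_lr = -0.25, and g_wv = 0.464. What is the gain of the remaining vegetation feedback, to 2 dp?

Amplification A = ΔT/ΔT₀ = 3.74/1.86 = 2.011.
Total gain g = 1 − 1/A = 1 − 1/2.011 = 0.5027.
Known gains sum to 0.266 − 0.25 + 0.464 = 0.48.
g_veg = 0.5027 − 0.48 = 0.02.

0.02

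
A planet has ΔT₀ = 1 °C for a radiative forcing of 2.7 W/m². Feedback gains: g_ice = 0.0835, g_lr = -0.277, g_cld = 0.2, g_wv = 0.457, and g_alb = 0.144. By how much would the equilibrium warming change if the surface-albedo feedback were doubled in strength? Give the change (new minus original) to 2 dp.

Original: g = 0.6075, ΔT = 1/(1−0.6075) = 2.5478 °C.
With doubled surface-albedo: g' = 0.7515, ΔT' = 1/(1−0.7515) = 4.0241 °C.
Change = 4.0241 − 2.5478 = 1.48 °C.

1.48 °C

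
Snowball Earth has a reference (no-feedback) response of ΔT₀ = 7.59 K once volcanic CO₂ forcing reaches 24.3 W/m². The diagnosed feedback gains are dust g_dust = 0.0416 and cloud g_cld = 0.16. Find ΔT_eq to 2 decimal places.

Total gain g = 0.0416 + 0.16 = 0.2016.
Amplification A = 1/(1 − 0.2016) = 1.253.
ΔT = 7.59 × 1.253 = 9.51 K.

9.51 K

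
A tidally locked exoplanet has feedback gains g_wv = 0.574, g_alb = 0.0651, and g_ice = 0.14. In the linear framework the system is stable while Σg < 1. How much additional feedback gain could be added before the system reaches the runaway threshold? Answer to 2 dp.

Current total gain = 0.574 + 0.0651 + 0.14 = 0.7791.
Margin to runaway = 1 − 0.7791 = 0.22.

0.22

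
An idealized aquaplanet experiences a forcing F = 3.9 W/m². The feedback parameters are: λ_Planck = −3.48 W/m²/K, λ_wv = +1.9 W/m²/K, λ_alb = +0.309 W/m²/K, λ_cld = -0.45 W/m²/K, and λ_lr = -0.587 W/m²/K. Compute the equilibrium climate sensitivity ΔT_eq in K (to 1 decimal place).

1.7 K

Net feedback parameter λ = (−3.48) + (+1.9) + (+0.309) + (-0.45) + (-0.587) = -2.308 W/m²/K.
ΔT = −F/λ = −3.9/(-2.308) = 1.7 K.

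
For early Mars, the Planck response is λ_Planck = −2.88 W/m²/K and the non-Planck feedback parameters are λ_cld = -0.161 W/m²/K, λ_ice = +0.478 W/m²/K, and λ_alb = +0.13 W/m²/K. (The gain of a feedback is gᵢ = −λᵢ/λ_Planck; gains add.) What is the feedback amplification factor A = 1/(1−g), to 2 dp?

1.18

Convert to gains: g_cld = -0.161/2.88 = -0.0559; g_ice = 0.478/2.88 = 0.166; g_alb = 0.13/2.88 = 0.04514.
Total gain g = 0.15524.
A = 1/(1 − 0.15524) = 1.18.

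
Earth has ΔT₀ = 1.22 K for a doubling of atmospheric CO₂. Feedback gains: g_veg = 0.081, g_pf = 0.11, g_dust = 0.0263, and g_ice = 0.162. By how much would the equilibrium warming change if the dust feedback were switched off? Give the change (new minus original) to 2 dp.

Original: g = 0.3793, ΔT = 1.22/(1−0.3793) = 1.9655 K.
Without dust: g' = 0.353, ΔT' = 1.22/(1−0.353) = 1.8856 K.
Change = 1.8856 − 1.9655 = -0.08 K.

-0.08 K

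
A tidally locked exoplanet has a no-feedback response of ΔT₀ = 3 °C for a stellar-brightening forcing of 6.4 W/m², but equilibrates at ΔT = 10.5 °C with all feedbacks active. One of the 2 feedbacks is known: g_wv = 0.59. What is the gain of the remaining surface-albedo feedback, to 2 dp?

0.12

Amplification A = ΔT/ΔT₀ = 10.5/3 = 3.5.
Total gain g = 1 − 1/A = 1 − 1/3.5 = 0.7143.
The known gain is 0.59.
g_alb = 0.7143 − 0.59 = 0.12.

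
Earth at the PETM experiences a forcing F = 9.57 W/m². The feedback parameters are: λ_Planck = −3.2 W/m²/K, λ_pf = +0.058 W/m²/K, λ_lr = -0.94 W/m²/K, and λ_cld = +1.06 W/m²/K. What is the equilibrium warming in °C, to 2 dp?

3.17 °C

Net feedback parameter λ = (−3.2) + (+0.058) + (-0.94) + (+1.06) = -3.022 W/m²/K.
ΔT = −F/λ = −9.57/(-3.022) = 3.17 °C.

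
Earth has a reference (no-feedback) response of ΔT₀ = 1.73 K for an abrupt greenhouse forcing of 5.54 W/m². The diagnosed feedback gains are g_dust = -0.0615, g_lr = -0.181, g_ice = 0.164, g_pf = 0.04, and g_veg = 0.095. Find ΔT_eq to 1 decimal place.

1.8 K

Total gain g = -0.0615 − 0.181 + 0.164 + 0.04 + 0.095 = 0.0565.
Amplification A = 1/(1 − 0.0565) = 1.06.
ΔT = 1.73 × 1.06 = 1.8 K.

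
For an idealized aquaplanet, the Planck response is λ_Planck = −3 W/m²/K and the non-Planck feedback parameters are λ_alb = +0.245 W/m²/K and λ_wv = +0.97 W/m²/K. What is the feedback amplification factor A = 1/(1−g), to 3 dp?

1.681

Convert to gains: g_alb = 0.245/3 = 0.08167; g_wv = 0.97/3 = 0.3233.
Total gain g = 0.40497.
A = 1/(1 − 0.40497) = 1.681.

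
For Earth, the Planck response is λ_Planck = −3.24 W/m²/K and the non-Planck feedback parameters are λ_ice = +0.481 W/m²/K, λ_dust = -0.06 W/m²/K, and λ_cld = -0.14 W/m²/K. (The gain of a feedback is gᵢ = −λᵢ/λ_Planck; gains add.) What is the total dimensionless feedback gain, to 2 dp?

0.09

Convert to gains: g_ice = 0.481/3.24 = 0.1485; g_dust = -0.06/3.24 = -0.01852; g_cld = -0.14/3.24 = -0.04321.
Total gain g = 0.08677.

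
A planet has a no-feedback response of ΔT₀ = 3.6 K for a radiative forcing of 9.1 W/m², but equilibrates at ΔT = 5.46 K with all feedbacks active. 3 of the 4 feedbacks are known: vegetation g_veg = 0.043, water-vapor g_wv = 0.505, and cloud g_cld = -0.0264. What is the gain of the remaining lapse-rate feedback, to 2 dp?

Amplification A = ΔT/ΔT₀ = 5.46/3.6 = 1.517.
Total gain g = 1 − 1/A = 1 − 1/1.517 = 0.3408.
Known gains sum to 0.043 + 0.505 − 0.0264 = 0.5216.
g_lr = 0.3408 − 0.5216 = -0.18.

-0.18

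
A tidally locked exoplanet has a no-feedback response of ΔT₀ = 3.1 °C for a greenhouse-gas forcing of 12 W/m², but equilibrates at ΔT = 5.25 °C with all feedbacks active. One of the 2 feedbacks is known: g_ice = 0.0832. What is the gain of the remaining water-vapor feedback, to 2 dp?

0.33

Amplification A = ΔT/ΔT₀ = 5.25/3.1 = 1.694.
Total gain g = 1 − 1/A = 1 − 1/1.694 = 0.4097.
The known gain is 0.0832.
g_wv = 0.4097 − 0.0832 = 0.33.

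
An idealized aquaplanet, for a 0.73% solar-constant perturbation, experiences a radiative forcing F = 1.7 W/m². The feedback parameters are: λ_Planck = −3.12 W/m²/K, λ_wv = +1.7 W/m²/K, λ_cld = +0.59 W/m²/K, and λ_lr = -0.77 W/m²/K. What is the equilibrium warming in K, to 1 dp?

1.1 K

Net feedback parameter λ = (−3.12) + (+1.7) + (+0.59) + (-0.77) = -1.6 W/m²/K.
ΔT = −F/λ = −1.7/(-1.6) = 1.1 K.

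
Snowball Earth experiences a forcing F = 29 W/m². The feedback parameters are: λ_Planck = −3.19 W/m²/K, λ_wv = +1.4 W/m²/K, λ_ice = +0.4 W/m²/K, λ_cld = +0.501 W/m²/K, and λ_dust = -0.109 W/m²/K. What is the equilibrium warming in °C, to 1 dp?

29.1 °C

Net feedback parameter λ = (−3.19) + (+1.4) + (+0.4) + (+0.501) + (-0.109) = -0.998 W/m²/K.
ΔT = −F/λ = −29/(-0.998) = 29.1 °C.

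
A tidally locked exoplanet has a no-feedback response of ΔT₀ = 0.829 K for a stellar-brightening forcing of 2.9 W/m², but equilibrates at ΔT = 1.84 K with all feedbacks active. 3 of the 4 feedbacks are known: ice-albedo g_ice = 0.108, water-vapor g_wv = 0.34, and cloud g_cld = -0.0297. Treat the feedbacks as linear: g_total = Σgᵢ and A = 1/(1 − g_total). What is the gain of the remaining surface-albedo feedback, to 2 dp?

0.13

Amplification A = ΔT/ΔT₀ = 1.84/0.829 = 2.22.
Total gain g = 1 − 1/A = 1 − 1/2.22 = 0.5495.
Known gains sum to 0.108 + 0.34 − 0.0297 = 0.4183.
g_alb = 0.5495 − 0.4183 = 0.13.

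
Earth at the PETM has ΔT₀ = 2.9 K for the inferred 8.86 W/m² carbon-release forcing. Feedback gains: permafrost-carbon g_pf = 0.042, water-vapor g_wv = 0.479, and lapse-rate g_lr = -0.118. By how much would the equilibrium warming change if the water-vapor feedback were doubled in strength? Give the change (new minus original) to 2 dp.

Original: g = 0.403, ΔT = 2.9/(1−0.403) = 4.8576 K.
With doubled water-vapor: g' = 0.882, ΔT' = 2.9/(1−0.882) = 24.5763 K.
Change = 24.5763 − 4.8576 = 19.72 K.

19.72 K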